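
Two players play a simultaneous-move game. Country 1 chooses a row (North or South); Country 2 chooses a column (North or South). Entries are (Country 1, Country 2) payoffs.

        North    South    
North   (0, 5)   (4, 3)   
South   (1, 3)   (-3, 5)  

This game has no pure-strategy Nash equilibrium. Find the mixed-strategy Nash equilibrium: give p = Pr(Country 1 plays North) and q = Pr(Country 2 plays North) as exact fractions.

Each player's mixing probability is pinned down by making the *other* player indifferent.
Country 2 indifferent between North and South: p·5 + (1−p)·3 = p·3 + (1−p)·5 ⟹ 3 + 2p = 5 + (-2)p ⟹ p = 1/2.
Country 1 indifferent between North and South: q·0 + (1−q)·4 = q·1 + (1−q)·(-3) ⟹ 4 + (-4)q = (-3) + 4q ⟹ q = 7/8.

p = 1/2, q = 7/8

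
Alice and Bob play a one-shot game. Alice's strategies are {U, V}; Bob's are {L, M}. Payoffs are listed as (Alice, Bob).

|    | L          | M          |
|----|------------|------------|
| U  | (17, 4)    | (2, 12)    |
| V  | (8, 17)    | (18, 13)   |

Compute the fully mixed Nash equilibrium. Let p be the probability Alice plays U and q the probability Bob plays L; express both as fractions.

p = 1/3, q = 16/25

In a mixed NE each player is indifferent between their pure strategies, so the opponent's mix sets the indifference.
Bob indifferent between L and M: p·4 + (1−p)·17 = p·12 + (1−p)·13 ⟹ 17 + (-13)p = 13 + (-1)p ⟹ p = 1/3.
Alice indifferent between U and V: q·17 + (1−q)·2 = q·8 + (1−q)·18 ⟹ 2 + 15q = 18 + (-10)q ⟹ q = 16/25.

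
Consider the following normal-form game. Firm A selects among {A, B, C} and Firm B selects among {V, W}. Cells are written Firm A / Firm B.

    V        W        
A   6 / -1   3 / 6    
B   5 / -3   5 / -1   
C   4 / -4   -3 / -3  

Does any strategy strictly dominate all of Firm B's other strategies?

A strategy is strictly dominant if it gives Firm B a strictly higher payoff than every other strategy, against every choice by the opponent.
W strictly dominates: vs A: 6 > -1; vs B: -1 > -3; vs C: -3 > -4.

W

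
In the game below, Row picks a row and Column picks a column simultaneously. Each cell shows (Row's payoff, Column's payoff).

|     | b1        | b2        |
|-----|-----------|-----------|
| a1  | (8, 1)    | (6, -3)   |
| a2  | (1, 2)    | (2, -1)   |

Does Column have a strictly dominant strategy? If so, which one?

Check whether one of Column's strategies beats all alternatives regardless of what the opponent does.
b1 strictly dominates: vs a1: 1 > -3; vs a2: 2 > -1.

b1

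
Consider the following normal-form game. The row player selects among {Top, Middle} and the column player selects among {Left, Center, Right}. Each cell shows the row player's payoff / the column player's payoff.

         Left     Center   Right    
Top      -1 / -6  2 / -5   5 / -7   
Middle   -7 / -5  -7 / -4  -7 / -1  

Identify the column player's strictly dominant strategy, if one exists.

No strictly dominant strategy

A strategy is strictly dominant if it gives the column player a strictly higher payoff than every other strategy, against every choice by the opponent.
Left is not dominant: against Top, Center gives -5 > -6.
Center is not dominant: against Middle, Right gives -1 > -4.
Right is not dominant: against Top, Left gives -6 > -7.
No single strategy is best against every opponent action.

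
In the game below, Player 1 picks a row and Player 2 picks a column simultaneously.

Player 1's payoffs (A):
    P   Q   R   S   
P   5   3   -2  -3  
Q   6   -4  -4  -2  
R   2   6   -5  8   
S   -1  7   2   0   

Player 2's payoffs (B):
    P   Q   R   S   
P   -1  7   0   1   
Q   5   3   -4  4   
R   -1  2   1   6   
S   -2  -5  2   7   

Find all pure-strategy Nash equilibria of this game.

Check mutual best responses: a cell is a NE iff neither player can gain by unilaterally deviating.
Player 1's best responses — vs P: Q (payoff 6); vs Q: S (payoff 7); vs R: S (payoff 2); vs S: R (payoff 8).
Player 2's best responses — vs P: Q (payoff 7); vs Q: P (payoff 5); vs R: S (payoff 6); vs S: S (payoff 7).
Mutual best responses occur at (Q, P) and (R, S); at each, neither player gains by switching.

(Q, P) and (R, S)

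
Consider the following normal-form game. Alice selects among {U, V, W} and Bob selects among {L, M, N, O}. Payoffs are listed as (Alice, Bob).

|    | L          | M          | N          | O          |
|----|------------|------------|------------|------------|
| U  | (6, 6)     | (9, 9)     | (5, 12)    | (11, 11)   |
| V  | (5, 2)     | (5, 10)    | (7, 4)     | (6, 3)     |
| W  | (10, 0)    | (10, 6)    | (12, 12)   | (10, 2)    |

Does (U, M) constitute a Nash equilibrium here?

No

Holding Bob at M: Alice gets 9 from U but could get 10 by switching to W. Alice has a profitable deviation.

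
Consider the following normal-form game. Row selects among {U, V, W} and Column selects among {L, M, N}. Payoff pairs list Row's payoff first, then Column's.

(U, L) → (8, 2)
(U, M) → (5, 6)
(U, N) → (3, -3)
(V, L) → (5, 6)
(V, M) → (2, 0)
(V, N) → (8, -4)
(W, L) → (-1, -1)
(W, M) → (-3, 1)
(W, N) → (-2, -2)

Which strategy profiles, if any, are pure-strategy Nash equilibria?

Find each player's best response to every opponent strategy; NE are the intersections.
Row's best responses — vs L: U (payoff 8); vs M: U (payoff 5); vs N: V (payoff 8).
Column's best responses — vs U: M (payoff 6); vs V: L (payoff 6); vs W: M (payoff 1).
The only mutual best response is (U, M); neither player gains by switching there.

(U, M)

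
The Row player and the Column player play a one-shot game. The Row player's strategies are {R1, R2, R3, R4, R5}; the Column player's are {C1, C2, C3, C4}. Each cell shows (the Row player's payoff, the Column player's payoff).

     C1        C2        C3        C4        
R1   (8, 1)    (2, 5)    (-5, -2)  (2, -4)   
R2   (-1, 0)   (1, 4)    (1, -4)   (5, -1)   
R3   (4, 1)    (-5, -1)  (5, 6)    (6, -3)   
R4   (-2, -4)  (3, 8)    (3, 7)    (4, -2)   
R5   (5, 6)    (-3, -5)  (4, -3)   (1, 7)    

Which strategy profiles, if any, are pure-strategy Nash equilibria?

(R3, C3) and (R4, C2)

A profile is a Nash equilibrium when each player is best-responding to the other.
The Row player's best responses — vs C1: R1 (payoff 8); vs C2: R4 (payoff 3); vs C3: R3 (payoff 5); vs C4: R3 (payoff 6).
The Column player's best responses — vs R1: C2 (payoff 5); vs R2: C2 (payoff 4); vs R3: C3 (payoff 6); vs R4: C2 (payoff 8); vs R5: C4 (payoff 7).
Mutual best responses occur at (R3, C3) and (R4, C2); at each, neither player gains by switching.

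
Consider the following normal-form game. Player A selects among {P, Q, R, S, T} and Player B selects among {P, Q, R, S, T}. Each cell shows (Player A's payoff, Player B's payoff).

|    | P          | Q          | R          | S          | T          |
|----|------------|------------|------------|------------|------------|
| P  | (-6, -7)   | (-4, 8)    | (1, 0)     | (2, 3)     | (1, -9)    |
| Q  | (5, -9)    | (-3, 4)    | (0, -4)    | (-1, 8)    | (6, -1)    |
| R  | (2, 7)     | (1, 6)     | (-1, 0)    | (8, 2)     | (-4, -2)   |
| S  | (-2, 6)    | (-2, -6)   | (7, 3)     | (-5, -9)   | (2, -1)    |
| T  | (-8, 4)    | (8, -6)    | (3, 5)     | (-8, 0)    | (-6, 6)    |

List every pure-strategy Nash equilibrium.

No pure-strategy Nash equilibrium

Check mutual best responses: a cell is a NE iff neither player can gain by unilaterally deviating.
Player A's best responses — vs P: Q (payoff 5); vs Q: T (payoff 8); vs R: S (payoff 7); vs S: R (payoff 8); vs T: Q (payoff 6).
Player B's best responses — vs P: Q (payoff 8); vs Q: S (payoff 8); vs R: P (payoff 7); vs S: P (payoff 6); vs T: T (payoff 6).
No cell has both players best-responding. For instance, Player A's best reply to S is R, but against R Player B prefers P over S.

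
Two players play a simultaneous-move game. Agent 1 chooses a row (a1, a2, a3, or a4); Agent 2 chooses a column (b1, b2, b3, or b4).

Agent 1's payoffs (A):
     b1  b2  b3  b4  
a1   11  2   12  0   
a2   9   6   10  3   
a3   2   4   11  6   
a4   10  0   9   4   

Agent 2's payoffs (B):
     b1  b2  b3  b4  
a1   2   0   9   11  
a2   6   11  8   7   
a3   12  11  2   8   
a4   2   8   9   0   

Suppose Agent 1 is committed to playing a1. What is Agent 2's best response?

With Agent 1 fixed at a1, Agent 2's payoffs are: b1 → 2, b2 → 0, b3 → 9, b4 → 11.
The maximum is 11, achieved by b4.

b4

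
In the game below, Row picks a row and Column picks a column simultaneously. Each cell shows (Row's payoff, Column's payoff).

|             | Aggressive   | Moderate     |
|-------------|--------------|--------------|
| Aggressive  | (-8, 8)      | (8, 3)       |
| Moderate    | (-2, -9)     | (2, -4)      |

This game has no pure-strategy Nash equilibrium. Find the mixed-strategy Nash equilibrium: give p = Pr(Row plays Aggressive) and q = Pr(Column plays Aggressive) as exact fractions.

In a mixed NE each player is indifferent between their pure strategies, so the opponent's mix sets the indifference.
Column indifferent between Aggressive and Moderate: p·8 + (1−p)·(-9) = p·3 + (1−p)·(-4) ⟹ (-9) + 17p = (-4) + 7p ⟹ p = 1/2.
Row indifferent between Aggressive and Moderate: q·(-8) + (1−q)·8 = q·(-2) + (1−q)·2 ⟹ 8 + (-16)q = 2 + (-4)q ⟹ q = 1/2.

p = 1/2, q = 1/2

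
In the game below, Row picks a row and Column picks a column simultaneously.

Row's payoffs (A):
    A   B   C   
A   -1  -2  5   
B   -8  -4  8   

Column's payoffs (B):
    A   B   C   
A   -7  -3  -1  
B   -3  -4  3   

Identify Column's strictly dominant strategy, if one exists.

C

A strategy is strictly dominant if it gives Column a strictly higher payoff than every other strategy, against every choice by the opponent.
C strictly dominates: vs A: -1 > each of {-7, -3}; vs B: 3 > each of {-3, -4}.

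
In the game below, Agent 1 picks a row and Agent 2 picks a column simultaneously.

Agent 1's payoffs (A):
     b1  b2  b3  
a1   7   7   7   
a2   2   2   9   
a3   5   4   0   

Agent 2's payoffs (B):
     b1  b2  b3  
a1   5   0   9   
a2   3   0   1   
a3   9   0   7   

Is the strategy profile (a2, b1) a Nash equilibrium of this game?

No

Holding Agent 2 at b1: Agent 1 gets 2 from a2 but could get 7 by switching to a1. Agent 1 has a profitable deviation.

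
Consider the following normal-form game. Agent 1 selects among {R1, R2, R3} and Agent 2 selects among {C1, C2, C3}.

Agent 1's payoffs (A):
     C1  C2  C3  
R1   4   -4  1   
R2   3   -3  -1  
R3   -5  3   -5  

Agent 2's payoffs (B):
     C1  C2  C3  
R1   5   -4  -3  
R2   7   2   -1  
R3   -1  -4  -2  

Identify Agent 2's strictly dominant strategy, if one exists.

C1

Check whether one of Agent 2's strategies beats all alternatives regardless of what the opponent does.
C1 strictly dominates: vs R1: 5 > each of {-4, -3}; vs R2: 7 > each of {2, -1}; vs R3: -1 > each of {-4, -2}.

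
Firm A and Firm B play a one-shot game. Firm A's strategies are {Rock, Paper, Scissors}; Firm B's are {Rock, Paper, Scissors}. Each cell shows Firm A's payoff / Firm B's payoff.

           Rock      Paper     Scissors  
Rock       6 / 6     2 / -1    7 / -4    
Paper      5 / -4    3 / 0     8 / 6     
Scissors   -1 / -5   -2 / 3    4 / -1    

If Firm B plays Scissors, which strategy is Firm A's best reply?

With Firm B fixed at Scissors, Firm A's payoffs are: Rock → 7, Paper → 8, Scissors → 4.
The maximum is 8, achieved by Paper.

Paper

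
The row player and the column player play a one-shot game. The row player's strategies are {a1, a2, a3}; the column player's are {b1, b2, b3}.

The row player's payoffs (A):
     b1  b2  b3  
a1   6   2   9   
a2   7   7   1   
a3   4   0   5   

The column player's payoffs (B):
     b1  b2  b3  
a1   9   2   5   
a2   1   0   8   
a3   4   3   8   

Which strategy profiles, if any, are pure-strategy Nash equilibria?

None

Check mutual best responses: a cell is a NE iff neither player can gain by unilaterally deviating.
The row player's best responses — vs b1: a2 (payoff 7); vs b2: a2 (payoff 7); vs b3: a1 (payoff 9).
The column player's best responses — vs a1: b1 (payoff 9); vs a2: b3 (payoff 8); vs a3: b3 (payoff 8).
No cell has both players best-responding. For instance, the row player's best reply to b2 is a2, but against a2 the column player prefers b3 over b2.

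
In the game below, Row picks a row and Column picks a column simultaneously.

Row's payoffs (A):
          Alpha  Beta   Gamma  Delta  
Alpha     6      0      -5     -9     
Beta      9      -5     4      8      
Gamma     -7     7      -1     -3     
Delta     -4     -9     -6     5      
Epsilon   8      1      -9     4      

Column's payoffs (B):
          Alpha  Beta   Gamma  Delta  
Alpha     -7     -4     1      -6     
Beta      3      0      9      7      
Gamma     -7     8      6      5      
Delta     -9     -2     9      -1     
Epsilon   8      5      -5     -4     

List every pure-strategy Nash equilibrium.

Find each player's best response to every opponent strategy; NE are the intersections.
Row's best responses — vs Alpha: Beta (payoff 9); vs Beta: Gamma (payoff 7); vs Gamma: Beta (payoff 4); vs Delta: Beta (payoff 8).
Column's best responses — vs Alpha: Gamma (payoff 1); vs Beta: Gamma (payoff 9); vs Gamma: Beta (payoff 8); vs Delta: Gamma (payoff 9); vs Epsilon: Alpha (payoff 8).
Mutual best responses occur at (Beta, Gamma) and (Gamma, Beta); at each, neither player gains by switching.

(Beta, Gamma) and (Gamma, Beta)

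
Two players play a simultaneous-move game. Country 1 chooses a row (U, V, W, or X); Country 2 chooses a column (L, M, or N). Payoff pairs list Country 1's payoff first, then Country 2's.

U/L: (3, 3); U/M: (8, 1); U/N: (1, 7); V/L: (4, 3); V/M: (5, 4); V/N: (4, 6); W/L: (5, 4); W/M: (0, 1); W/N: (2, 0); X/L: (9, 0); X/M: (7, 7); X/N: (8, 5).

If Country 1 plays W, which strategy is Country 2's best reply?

With Country 1 fixed at W, Country 2's payoffs are: L → 4, M → 1, N → 0.
The maximum is 4, achieved by L.

L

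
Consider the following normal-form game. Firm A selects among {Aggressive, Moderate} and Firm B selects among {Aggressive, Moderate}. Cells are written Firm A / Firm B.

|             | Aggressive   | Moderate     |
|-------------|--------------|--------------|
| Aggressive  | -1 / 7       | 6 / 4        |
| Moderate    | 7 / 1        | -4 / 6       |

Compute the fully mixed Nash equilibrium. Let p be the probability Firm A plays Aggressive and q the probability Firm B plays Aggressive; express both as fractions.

Each player's mixing probability is pinned down by making the *other* player indifferent.
Firm B indifferent between Aggressive and Moderate: p·7 + (1−p)·1 = p·4 + (1−p)·6 ⟹ 1 + 6p = 6 + (-2)p ⟹ p = 5/8.
Firm A indifferent between Aggressive and Moderate: q·(-1) + (1−q)·6 = q·7 + (1−q)·(-4) ⟹ 6 + (-7)q = (-4) + 11q ⟹ q = 5/9.

p = 5/8, q = 5/9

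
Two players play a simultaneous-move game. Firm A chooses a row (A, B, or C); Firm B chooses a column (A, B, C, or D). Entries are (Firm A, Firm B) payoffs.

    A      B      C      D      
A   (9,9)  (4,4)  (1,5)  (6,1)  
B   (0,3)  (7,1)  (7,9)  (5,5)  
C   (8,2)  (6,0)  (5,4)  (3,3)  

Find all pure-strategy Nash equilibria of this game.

(A, A) and (B, C)

Find each player's best response to every opponent strategy; NE are the intersections.
Firm A's best responses — vs A: A (payoff 9); vs B: B (payoff 7); vs C: B (payoff 7); vs D: A (payoff 6).
Firm B's best responses — vs A: A (payoff 9); vs B: C (payoff 9); vs C: C (payoff 4).
Mutual best responses occur at (A, A) and (B, C); at each, neither player gains by switching.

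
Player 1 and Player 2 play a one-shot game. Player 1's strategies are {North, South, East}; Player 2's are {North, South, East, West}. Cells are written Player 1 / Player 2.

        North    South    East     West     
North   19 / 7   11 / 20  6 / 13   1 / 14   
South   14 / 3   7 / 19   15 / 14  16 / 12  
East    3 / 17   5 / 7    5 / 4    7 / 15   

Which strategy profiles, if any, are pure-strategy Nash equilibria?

(North, South)

A profile is a Nash equilibrium when each player is best-responding to the other.
Player 1's best responses — vs North: North (payoff 19); vs South: North (payoff 11); vs East: South (payoff 15); vs West: South (payoff 16).
Player 2's best responses — vs North: South (payoff 20); vs South: South (payoff 19); vs East: North (payoff 17).
The only mutual best response is (North, South); neither player gains by switching there.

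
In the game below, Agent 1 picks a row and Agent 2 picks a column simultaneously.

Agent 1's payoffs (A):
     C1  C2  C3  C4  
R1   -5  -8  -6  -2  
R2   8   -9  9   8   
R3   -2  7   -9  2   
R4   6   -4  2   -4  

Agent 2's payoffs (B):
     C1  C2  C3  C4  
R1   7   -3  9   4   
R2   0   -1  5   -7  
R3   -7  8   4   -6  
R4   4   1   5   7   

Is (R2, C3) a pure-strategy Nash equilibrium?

Yes

Holding Agent 2 at C3: Agent 1 gets 9 from R2, versus -6 from R1, -9 from R3, 2 from R4. No profitable deviation for Agent 1.
Holding Agent 1 at R2: Agent 2 gets 5 from C3, versus 0 from C1, -1 from C2, -7 from C4. No profitable deviation for Agent 2 either.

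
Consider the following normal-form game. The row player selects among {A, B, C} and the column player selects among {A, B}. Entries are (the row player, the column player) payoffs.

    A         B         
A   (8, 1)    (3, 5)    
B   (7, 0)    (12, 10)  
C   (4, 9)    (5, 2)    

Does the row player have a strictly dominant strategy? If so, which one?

Check whether one of the row player's strategies beats all alternatives regardless of what the opponent does.
A is not dominant: against B, B gives 12 > 3.
B is not dominant: against A, A gives 8 > 7.
C is not dominant: against A, A gives 8 > 4.
No single strategy is best against every opponent action.

No strictly dominant strategy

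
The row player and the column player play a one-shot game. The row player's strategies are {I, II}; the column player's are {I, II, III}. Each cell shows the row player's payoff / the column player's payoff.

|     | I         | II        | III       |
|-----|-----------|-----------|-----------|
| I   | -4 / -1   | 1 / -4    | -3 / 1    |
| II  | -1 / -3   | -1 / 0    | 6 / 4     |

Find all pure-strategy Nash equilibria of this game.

A profile is a Nash equilibrium when each player is best-responding to the other.
The row player's best responses — vs I: II (payoff -1); vs II: I (payoff 1); vs III: II (payoff 6).
The column player's best responses — vs I: III (payoff 1); vs II: III (payoff 4).
The only mutual best response is (II, III); neither player gains by switching there.

(II, III)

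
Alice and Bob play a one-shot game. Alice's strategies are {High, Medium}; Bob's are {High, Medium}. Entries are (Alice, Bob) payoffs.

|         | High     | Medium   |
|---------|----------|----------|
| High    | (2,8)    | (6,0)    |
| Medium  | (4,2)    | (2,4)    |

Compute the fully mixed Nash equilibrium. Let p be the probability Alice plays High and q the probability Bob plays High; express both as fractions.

p = 1/5, q = 2/3

In a mixed NE each player is indifferent between their pure strategies, so the opponent's mix sets the indifference.
Bob indifferent between High and Medium: p·8 + (1−p)·2 = p·0 + (1−p)·4 ⟹ 2 + 6p = 4 + (-4)p ⟹ p = 1/5.
Alice indifferent between High and Medium: q·2 + (1−q)·6 = q·4 + (1−q)·2 ⟹ 6 + (-4)q = 2 + 2q ⟹ q = 2/3.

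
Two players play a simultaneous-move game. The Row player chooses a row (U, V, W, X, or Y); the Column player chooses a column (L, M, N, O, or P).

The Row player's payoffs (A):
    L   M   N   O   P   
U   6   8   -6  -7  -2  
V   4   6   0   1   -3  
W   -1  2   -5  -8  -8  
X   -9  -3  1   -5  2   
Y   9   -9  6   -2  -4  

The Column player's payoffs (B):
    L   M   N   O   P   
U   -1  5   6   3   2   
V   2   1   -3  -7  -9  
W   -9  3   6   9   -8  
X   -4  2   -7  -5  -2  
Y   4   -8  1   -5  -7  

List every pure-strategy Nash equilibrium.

(Y, L)

A profile is a Nash equilibrium when each player is best-responding to the other.
The Row player's best responses — vs L: Y (payoff 9); vs M: U (payoff 8); vs N: Y (payoff 6); vs O: V (payoff 1); vs P: X (payoff 2).
The Column player's best responses — vs U: N (payoff 6); vs V: L (payoff 2); vs W: O (payoff 9); vs X: M (payoff 2); vs Y: L (payoff 4).
The only mutual best response is (Y, L); neither player gains by switching there.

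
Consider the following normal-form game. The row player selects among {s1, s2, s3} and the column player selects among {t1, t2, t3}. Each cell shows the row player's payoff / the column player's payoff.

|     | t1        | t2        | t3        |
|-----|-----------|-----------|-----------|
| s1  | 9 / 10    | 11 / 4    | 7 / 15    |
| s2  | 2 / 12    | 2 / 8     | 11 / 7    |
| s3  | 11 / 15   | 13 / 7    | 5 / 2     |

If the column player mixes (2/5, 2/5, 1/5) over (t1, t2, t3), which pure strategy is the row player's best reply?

s3

Compute the row player's expected payoff from each pure strategy against the given mix.
s1: (2/5)·9 + (2/5)·11 + (1/5)·7 = 47/5
s2: (2/5)·2 + (2/5)·2 + (1/5)·11 = 19/5
s3: (2/5)·11 + (2/5)·13 + (1/5)·5 = 53/5
Highest expected payoff is 53/5, from s3.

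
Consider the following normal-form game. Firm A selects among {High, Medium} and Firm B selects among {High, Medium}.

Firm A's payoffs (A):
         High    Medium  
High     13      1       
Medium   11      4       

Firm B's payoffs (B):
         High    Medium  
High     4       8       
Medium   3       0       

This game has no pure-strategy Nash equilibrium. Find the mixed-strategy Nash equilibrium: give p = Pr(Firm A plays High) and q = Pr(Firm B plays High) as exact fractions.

p = 3/7, q = 3/5

Each player's mixing probability is pinned down by making the *other* player indifferent.
Firm B indifferent between High and Medium: p·4 + (1−p)·3 = p·8 + (1−p)·0 ⟹ 3 + 1p = 0 + 8p ⟹ p = 3/7.
Firm A indifferent between High and Medium: q·13 + (1−q)·1 = q·11 + (1−q)·4 ⟹ 1 + 12q = 4 + 7q ⟹ q = 3/5.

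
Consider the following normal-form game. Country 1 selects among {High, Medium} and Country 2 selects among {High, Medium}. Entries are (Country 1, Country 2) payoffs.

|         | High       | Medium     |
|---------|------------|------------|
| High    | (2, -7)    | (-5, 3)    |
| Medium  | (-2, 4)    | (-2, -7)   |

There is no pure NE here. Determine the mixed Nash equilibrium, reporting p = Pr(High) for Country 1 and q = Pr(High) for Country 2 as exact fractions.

In a mixed NE each player is indifferent between their pure strategies, so the opponent's mix sets the indifference.
Country 2 indifferent between High and Medium: p·(-7) + (1−p)·4 = p·3 + (1−p)·(-7) ⟹ 4 + (-11)p = (-7) + 10p ⟹ p = 11/21.
Country 1 indifferent between High and Medium: q·2 + (1−q)·(-5) = q·(-2) + (1−q)·(-2) ⟹ (-5) + 7q = (-2) + 0q ⟹ q = 3/7.

p = 11/21, q = 3/7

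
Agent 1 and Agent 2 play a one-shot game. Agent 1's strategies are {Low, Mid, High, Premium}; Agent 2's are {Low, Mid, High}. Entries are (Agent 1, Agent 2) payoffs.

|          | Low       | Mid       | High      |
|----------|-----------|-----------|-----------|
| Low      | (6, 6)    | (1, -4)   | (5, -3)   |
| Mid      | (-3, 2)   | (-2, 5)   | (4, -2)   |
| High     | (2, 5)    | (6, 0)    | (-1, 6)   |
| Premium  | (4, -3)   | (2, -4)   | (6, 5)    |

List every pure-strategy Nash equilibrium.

Check mutual best responses: a cell is a NE iff neither player can gain by unilaterally deviating.
Agent 1's best responses — vs Low: Low (payoff 6); vs Mid: High (payoff 6); vs High: Premium (payoff 6).
Agent 2's best responses — vs Low: Low (payoff 6); vs Mid: Mid (payoff 5); vs High: High (payoff 6); vs Premium: High (payoff 5).
Mutual best responses occur at (Low, Low) and (Premium, High); at each, neither player gains by switching.

(Low, Low) and (Premium, High)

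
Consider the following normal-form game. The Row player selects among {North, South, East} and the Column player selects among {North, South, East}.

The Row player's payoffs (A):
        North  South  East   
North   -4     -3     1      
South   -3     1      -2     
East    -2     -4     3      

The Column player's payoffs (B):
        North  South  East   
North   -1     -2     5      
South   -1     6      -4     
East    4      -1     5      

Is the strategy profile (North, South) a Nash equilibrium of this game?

Holding the Column player at South: the Row player gets -3 from North but could get 1 by switching to South. The Row player has a profitable deviation.

No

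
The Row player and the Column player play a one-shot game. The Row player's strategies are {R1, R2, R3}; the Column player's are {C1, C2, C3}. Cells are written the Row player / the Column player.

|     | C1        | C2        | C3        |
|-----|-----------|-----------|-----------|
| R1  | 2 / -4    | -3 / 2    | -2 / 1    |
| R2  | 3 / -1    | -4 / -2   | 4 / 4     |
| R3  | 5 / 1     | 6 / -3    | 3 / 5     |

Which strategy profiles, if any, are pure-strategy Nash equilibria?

A profile is a Nash equilibrium when each player is best-responding to the other.
The Row player's best responses — vs C1: R3 (payoff 5); vs C2: R3 (payoff 6); vs C3: R2 (payoff 4).
The Column player's best responses — vs R1: C2 (payoff 2); vs R2: C3 (payoff 4); vs R3: C3 (payoff 5).
The only mutual best response is (R2, C3); neither player gains by switching there.

(R2, C3)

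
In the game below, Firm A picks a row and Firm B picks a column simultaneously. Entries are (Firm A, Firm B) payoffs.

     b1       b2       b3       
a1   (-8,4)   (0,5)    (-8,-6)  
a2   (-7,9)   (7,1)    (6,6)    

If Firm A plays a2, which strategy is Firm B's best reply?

With Firm A fixed at a2, Firm B's payoffs are: b1 → 9, b2 → 1, b3 → 6.
The maximum is 9, achieved by b1.

b1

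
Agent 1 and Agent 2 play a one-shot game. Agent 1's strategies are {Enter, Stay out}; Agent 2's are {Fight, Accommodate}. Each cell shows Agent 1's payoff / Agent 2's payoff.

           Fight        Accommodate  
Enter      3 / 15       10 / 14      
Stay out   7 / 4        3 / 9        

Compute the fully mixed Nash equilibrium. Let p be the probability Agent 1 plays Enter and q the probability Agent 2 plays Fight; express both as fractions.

In a mixed NE each player is indifferent between their pure strategies, so the opponent's mix sets the indifference.
Agent 2 indifferent between Fight and Accommodate: p·15 + (1−p)·4 = p·14 + (1−p)·9 ⟹ 4 + 11p = 9 + 5p ⟹ p = 5/6.
Agent 1 indifferent between Enter and Stay out: q·3 + (1−q)·10 = q·7 + (1−q)·3 ⟹ 10 + (-7)q = 3 + 4q ⟹ q = 7/11.

p = 5/6, q = 7/11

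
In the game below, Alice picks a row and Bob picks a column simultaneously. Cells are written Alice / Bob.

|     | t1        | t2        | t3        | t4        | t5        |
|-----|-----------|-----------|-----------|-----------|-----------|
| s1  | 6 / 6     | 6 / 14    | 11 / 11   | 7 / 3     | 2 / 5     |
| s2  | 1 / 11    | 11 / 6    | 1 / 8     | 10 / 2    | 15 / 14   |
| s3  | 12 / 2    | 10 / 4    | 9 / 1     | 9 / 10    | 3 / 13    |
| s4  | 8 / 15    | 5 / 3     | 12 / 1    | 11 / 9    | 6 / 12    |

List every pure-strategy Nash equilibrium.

(s2, t5)

Check mutual best responses: a cell is a NE iff neither player can gain by unilaterally deviating.
Alice's best responses — vs t1: s3 (payoff 12); vs t2: s2 (payoff 11); vs t3: s4 (payoff 12); vs t4: s4 (payoff 11); vs t5: s2 (payoff 15).
Bob's best responses — vs s1: t2 (payoff 14); vs s2: t5 (payoff 14); vs s3: t5 (payoff 13); vs s4: t1 (payoff 15).
The only mutual best response is (s2, t5); neither player gains by switching there.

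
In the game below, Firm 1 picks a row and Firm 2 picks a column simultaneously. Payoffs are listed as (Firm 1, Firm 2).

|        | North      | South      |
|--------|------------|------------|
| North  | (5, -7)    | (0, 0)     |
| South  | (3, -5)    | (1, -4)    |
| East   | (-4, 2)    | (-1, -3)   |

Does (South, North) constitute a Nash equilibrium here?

Holding Firm 2 at North: Firm 1 gets 3 from South but could get 5 by switching to North. Firm 1 has a profitable deviation.

No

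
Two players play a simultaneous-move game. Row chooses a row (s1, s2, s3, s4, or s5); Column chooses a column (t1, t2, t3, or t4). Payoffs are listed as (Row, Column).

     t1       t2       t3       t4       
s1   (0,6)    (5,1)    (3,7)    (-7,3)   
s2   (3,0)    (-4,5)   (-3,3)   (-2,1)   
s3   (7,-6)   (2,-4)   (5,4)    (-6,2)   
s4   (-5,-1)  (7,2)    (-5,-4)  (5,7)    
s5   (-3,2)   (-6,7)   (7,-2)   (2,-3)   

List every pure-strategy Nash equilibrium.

(s4, t4)

A profile is a Nash equilibrium when each player is best-responding to the other.
Row's best responses — vs t1: s3 (payoff 7); vs t2: s4 (payoff 7); vs t3: s5 (payoff 7); vs t4: s4 (payoff 5).
Column's best responses — vs s1: t3 (payoff 7); vs s2: t2 (payoff 5); vs s3: t3 (payoff 4); vs s4: t4 (payoff 7); vs s5: t2 (payoff 7).
The only mutual best response is (s4, t4); neither player gains by switching there.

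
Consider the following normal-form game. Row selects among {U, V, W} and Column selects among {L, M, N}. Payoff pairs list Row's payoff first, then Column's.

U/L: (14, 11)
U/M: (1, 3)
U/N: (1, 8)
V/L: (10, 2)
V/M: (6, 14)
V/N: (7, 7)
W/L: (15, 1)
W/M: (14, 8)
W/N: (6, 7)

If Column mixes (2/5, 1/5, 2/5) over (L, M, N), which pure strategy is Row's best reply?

Compute Row's expected payoff from each pure strategy against the given mix.
U: (2/5)·14 + (1/5)·1 + (2/5)·1 = 31/5
V: (2/5)·10 + (1/5)·6 + (2/5)·7 = 8
W: (2/5)·15 + (1/5)·14 + (2/5)·6 = 56/5
Highest expected payoff is 56/5, from W.

W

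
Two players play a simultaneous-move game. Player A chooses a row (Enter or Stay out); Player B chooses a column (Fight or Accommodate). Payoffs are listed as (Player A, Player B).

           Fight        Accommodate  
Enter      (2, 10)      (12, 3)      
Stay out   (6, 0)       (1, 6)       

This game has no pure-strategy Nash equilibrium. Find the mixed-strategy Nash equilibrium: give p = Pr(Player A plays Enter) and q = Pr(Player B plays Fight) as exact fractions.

p = 6/13, q = 11/15

Each player's mixing probability is pinned down by making the *other* player indifferent.
Player B indifferent between Fight and Accommodate: p·10 + (1−p)·0 = p·3 + (1−p)·6 ⟹ 0 + 10p = 6 + (-3)p ⟹ p = 6/13.
Player A indifferent between Enter and Stay out: q·2 + (1−q)·12 = q·6 + (1−q)·1 ⟹ 12 + (-10)q = 1 + 5q ⟹ q = 11/15.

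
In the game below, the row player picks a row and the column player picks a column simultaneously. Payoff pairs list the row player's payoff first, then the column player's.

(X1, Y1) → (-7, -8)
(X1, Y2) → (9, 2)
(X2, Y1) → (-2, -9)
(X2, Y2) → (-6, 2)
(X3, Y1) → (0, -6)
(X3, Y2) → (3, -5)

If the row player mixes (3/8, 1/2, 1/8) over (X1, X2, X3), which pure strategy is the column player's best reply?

Y2

The column player's best reply maximizes expected payoff against the mix.
Y1: (3/8)·(-8) + (1/2)·(-9) + (1/8)·(-6) = -33/4
Y2: (3/8)·2 + (1/2)·2 + (1/8)·(-5) = 9/8
Highest expected payoff is 9/8, from Y2.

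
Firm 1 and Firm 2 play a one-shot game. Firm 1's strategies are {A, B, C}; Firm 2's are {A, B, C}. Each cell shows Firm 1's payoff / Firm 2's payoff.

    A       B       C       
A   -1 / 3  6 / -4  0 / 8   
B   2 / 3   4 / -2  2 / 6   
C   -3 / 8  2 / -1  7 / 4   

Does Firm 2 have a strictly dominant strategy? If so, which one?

No strictly dominant strategy

A strategy is strictly dominant if it gives Firm 2 a strictly higher payoff than every other strategy, against every choice by the opponent.
A is not dominant: against A, C gives 8 > 3.
B is not dominant: against A, A gives 3 > -4.
C is not dominant: against C, A gives 8 > 4.
No single strategy is best against every opponent action.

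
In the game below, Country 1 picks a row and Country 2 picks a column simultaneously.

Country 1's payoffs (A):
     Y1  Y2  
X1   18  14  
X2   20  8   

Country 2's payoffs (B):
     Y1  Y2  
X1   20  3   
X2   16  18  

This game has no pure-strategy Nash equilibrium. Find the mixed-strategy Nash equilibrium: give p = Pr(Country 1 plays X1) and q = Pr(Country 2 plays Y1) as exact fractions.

In a mixed NE each player is indifferent between their pure strategies, so the opponent's mix sets the indifference.
Country 2 indifferent between Y1 and Y2: p·20 + (1−p)·16 = p·3 + (1−p)·18 ⟹ 16 + 4p = 18 + (-15)p ⟹ p = 2/19.
Country 1 indifferent between X1 and X2: q·18 + (1−q)·14 = q·20 + (1−q)·8 ⟹ 14 + 4q = 8 + 12q ⟹ q = 3/4.

p = 2/19, q = 3/4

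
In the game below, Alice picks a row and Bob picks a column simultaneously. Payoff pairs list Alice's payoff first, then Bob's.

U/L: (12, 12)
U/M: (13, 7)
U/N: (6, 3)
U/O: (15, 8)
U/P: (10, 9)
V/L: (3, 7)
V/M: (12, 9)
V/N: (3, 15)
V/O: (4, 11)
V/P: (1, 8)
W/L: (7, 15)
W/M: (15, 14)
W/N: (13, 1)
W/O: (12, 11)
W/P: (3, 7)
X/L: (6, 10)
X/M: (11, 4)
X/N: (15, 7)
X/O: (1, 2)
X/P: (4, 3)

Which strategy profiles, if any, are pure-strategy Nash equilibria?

(U, L)

Check mutual best responses: a cell is a NE iff neither player can gain by unilaterally deviating.
Alice's best responses — vs L: U (payoff 12); vs M: W (payoff 15); vs N: X (payoff 15); vs O: U (payoff 15); vs P: U (payoff 10).
Bob's best responses — vs U: L (payoff 12); vs V: N (payoff 15); vs W: L (payoff 15); vs X: L (payoff 10).
The only mutual best response is (U, L); neither player gains by switching there.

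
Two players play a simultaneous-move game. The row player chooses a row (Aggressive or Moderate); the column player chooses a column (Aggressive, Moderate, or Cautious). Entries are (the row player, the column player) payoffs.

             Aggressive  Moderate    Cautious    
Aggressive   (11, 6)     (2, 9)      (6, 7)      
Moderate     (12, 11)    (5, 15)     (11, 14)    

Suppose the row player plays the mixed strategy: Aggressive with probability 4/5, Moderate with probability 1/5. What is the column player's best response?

Moderate

Compute the column player's expected payoff from each pure strategy against the given mix.
Aggressive: (4/5)·6 + (1/5)·11 = 7
Moderate: (4/5)·9 + (1/5)·15 = 51/5
Cautious: (4/5)·7 + (1/5)·14 = 42/5
Highest expected payoff is 51/5, from Moderate.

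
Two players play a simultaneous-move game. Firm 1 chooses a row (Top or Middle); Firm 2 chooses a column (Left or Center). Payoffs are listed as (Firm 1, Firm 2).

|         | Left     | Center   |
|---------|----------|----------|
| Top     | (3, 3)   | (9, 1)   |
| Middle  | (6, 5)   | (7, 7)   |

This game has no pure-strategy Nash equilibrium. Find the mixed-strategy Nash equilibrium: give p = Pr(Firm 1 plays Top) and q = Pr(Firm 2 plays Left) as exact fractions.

In a mixed NE each player is indifferent between their pure strategies, so the opponent's mix sets the indifference.
Firm 2 indifferent between Left and Center: p·3 + (1−p)·5 = p·1 + (1−p)·7 ⟹ 5 + (-2)p = 7 + (-6)p ⟹ p = 1/2.
Firm 1 indifferent between Top and Middle: q·3 + (1−q)·9 = q·6 + (1−q)·7 ⟹ 9 + (-6)q = 7 + (-1)q ⟹ q = 2/5.

p = 1/2, q = 2/5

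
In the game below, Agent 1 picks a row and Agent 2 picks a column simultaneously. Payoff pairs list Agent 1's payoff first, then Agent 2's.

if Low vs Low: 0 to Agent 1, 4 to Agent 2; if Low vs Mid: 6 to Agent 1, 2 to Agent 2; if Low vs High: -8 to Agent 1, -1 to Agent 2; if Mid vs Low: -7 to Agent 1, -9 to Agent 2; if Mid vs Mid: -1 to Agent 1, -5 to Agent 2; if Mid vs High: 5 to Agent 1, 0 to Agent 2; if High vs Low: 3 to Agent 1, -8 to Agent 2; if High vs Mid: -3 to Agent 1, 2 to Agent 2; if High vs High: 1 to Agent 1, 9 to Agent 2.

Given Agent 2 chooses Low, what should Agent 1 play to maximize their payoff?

High

With Agent 2 fixed at Low, Agent 1's payoffs are: Low → 0, Mid → -7, High → 3.
The maximum is 3, achieved by High.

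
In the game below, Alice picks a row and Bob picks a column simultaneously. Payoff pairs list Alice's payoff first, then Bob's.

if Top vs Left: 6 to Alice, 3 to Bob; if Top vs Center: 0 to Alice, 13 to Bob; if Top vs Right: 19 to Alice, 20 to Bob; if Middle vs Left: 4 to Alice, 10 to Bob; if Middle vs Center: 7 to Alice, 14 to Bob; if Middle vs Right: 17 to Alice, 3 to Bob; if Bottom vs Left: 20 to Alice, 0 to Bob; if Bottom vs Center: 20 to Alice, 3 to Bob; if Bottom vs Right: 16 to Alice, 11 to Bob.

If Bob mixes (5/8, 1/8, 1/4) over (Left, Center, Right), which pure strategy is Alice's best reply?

Compute Alice's expected payoff from each pure strategy against the given mix.
Top: (5/8)·6 + (1/8)·0 + (1/4)·19 = 17/2
Middle: (5/8)·4 + (1/8)·7 + (1/4)·17 = 61/8
Bottom: (5/8)·20 + (1/8)·20 + (1/4)·16 = 19
Highest expected payoff is 19, from Bottom.

Bottom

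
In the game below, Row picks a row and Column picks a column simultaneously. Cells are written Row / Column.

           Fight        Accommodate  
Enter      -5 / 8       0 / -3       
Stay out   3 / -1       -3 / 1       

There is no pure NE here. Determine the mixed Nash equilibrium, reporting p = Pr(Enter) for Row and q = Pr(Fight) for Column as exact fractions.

p = 2/13, q = 3/11

Each player's mixing probability is pinned down by making the *other* player indifferent.
Column indifferent between Fight and Accommodate: p·8 + (1−p)·(-1) = p·(-3) + (1−p)·1 ⟹ (-1) + 9p = 1 + (-4)p ⟹ p = 2/13.
Row indifferent between Enter and Stay out: q·(-5) + (1−q)·0 = q·3 + (1−q)·(-3) ⟹ 0 + (-5)q = (-3) + 6q ⟹ q = 3/11.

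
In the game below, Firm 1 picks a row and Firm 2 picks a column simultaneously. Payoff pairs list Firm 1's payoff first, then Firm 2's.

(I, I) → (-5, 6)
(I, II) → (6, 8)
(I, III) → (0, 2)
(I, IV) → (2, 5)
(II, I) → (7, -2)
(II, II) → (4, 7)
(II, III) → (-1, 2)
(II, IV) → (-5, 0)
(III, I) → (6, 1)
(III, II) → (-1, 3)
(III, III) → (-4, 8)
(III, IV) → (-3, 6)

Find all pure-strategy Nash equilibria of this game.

Check mutual best responses: a cell is a NE iff neither player can gain by unilaterally deviating.
Firm 1's best responses — vs I: II (payoff 7); vs II: I (payoff 6); vs III: I (payoff 0); vs IV: I (payoff 2).
Firm 2's best responses — vs I: II (payoff 8); vs II: II (payoff 7); vs III: III (payoff 8).
The only mutual best response is (I, II); neither player gains by switching there.

(I, II)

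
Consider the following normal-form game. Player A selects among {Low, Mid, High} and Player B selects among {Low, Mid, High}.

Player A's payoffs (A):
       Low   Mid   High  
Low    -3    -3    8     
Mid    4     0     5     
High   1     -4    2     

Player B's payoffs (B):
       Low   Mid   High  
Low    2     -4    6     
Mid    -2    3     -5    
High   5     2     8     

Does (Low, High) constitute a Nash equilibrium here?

Holding Player B at High: Player A gets 8 from Low, versus 5 from Mid, 2 from High. No profitable deviation for Player A.
Holding Player A at Low: Player B gets 6 from High, versus 2 from Low, -4 from Mid. No profitable deviation for Player B either.

Yes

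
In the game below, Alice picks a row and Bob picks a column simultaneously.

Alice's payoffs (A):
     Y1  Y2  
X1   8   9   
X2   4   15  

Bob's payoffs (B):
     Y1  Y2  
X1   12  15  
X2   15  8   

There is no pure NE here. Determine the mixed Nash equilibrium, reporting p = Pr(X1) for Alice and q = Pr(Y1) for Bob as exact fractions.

In a mixed NE each player is indifferent between their pure strategies, so the opponent's mix sets the indifference.
Bob indifferent between Y1 and Y2: p·12 + (1−p)·15 = p·15 + (1−p)·8 ⟹ 15 + (-3)p = 8 + 7p ⟹ p = 7/10.
Alice indifferent between X1 and X2: q·8 + (1−q)·9 = q·4 + (1−q)·15 ⟹ 9 + (-1)q = 15 + (-11)q ⟹ q = 3/5.

p = 7/10, q = 3/5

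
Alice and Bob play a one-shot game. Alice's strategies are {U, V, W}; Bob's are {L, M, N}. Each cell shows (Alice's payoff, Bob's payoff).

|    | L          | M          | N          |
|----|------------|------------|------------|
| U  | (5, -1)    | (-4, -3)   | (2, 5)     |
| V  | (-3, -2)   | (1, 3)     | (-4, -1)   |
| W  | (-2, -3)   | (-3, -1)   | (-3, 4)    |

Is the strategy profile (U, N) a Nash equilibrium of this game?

Holding Bob at N: Alice gets 2 from U, versus -4 from V, -3 from W. No profitable deviation for Alice.
Holding Alice at U: Bob gets 5 from N, versus -1 from L, -3 from M. No profitable deviation for Bob either.

Yes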